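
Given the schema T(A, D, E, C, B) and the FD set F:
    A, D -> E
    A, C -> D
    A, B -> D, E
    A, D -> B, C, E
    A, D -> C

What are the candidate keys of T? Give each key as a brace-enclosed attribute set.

{A, B}, {A, C}, {A, D}

{A} never appears on the right of any FD, so every key must include it.
{A, B}⁺ = {A, B, C, D, E} — all of the relation — so {A, B} is a candidate key.
{A, C}⁺ = {A, B, C, D, E} — all of the relation — so {A, C} is a candidate key.
{A, D}⁺ = {A, B, C, D, E} — all of the relation — so {A, D} is a candidate key.
No proper subset of any of these is a key, and no other minimal superkey exists.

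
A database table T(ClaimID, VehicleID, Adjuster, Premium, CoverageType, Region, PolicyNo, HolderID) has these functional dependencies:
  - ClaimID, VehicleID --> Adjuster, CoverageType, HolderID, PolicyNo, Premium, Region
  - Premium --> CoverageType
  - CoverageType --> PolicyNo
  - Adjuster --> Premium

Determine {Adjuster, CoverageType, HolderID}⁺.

Start with {Adjuster, CoverageType, HolderID}.
CoverageType --> PolicyNo applies; add {PolicyNo} → now {Adjuster, CoverageType, HolderID, PolicyNo}.
Adjuster --> Premium applies; add {Premium} → now {Adjuster, CoverageType, HolderID, PolicyNo, Premium}.
No further FD applies.

{Adjuster, CoverageType, HolderID, PolicyNo, Premium}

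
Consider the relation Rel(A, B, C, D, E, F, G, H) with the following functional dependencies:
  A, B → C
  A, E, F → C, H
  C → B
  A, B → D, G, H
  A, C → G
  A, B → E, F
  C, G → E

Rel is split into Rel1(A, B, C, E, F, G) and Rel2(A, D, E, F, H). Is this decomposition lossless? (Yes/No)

Yes

Common attributes: {A, E, F}; their closure is {A, B, C, D, E, F, G, H}.
Since Rel1 ⊆ {A, B, C, D, E, F, G, H}, the intersection is a superkey of Rel1; the decomposition is lossless.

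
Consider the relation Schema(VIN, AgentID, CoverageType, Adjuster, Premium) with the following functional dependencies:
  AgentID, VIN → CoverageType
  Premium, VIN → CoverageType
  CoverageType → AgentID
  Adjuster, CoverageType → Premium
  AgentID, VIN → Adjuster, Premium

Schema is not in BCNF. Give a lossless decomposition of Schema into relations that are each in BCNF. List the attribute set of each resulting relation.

{Adjuster, CoverageType, Premium}; {Adjuster, CoverageType, VIN}; {AgentID, CoverageType}

Candidate keys of the original relation: {AgentID, VIN}, {CoverageType, VIN}, {Premium, VIN}.
In {Adjuster, AgentID, CoverageType, Premium, VIN}, {CoverageType} is not a superkey ({CoverageType}⁺ restricted to this set is {AgentID, CoverageType}), so split on CoverageType → AgentID into {AgentID, CoverageType} and {Adjuster, CoverageType, Premium, VIN}.
{AgentID, CoverageType} is in BCNF.
In {Adjuster, CoverageType, Premium, VIN}, {Adjuster, CoverageType} is not a superkey ({Adjuster, CoverageType}⁺ restricted to this set is {Adjuster, CoverageType, Premium}), so split on Adjuster, CoverageType → Premium into {Adjuster, CoverageType, Premium} and {Adjuster, CoverageType, VIN}.
{Adjuster, CoverageType, Premium} is in BCNF.
{Adjuster, CoverageType, VIN} is in BCNF.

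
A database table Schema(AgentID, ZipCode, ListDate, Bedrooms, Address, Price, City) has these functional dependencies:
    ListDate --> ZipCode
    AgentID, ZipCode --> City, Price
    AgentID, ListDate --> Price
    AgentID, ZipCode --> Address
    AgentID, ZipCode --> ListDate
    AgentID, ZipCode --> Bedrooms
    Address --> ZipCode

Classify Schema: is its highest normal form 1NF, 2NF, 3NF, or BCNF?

Candidate keys: {Address, AgentID}, {AgentID, ListDate}, {AgentID, ZipCode}. Prime attributes: {Address, AgentID, ListDate, ZipCode}.
ListDate --> ZipCode: {ListDate}⁺ = {ListDate, ZipCode}, which is not all of the attributes, so the left side is not a superkey — BCNF is violated.
Since {ZipCode} ⊆ prime attributes and every other non-superkey FD also has a prime right side, the schema is in 3NF.

3NF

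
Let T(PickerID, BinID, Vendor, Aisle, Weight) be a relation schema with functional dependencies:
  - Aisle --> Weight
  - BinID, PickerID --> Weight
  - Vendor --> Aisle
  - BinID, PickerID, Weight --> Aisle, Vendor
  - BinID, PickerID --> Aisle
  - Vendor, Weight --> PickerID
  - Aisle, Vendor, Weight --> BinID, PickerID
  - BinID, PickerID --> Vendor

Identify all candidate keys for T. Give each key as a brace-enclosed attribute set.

{Vendor}⁺ = {Aisle, BinID, PickerID, Vendor, Weight}, which is every attribute, so {Vendor} is a candidate key.
{BinID, PickerID}⁺ = {Aisle, BinID, PickerID, Vendor, Weight}, which is every attribute, so {BinID, PickerID} is a candidate key.
Any other superkey properly contains one of these, so there are no further candidate keys.

{BinID, PickerID}, {Vendor}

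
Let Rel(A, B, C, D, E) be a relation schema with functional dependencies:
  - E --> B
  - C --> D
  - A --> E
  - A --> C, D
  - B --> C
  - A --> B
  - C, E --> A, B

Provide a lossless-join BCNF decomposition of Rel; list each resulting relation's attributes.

Candidate keys of the original relation: {A}, {E}.
{A, B, C, D, E}: {C} determines {C, D} here but is not a superkey — split on C --> D, giving {C, D} and {A, B, C, E}.
{C, D} is in BCNF.
{A, B, C, E}: {B} determines {B, C} here but is not a superkey — split on B --> C, giving {B, C} and {A, B, E}.
{B, C} is in BCNF.
{A, B, E} is in BCNF.

{A, B, E}; {B, C}; {C, D}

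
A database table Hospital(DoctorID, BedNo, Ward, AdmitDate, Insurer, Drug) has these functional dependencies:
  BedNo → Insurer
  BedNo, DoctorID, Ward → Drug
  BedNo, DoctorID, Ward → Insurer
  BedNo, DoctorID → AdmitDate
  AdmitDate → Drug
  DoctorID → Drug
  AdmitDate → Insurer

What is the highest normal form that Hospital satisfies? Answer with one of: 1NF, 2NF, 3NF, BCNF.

1NF

Candidate key: {BedNo, DoctorID, Ward}. Prime attributes: {BedNo, DoctorID, Ward}.
For BedNo → Insurer we have {BedNo}⁺ = {BedNo, Insurer}; {BedNo} is not a superkey, so BCNF fails.
BedNo → Insurer determines the non-prime attribute {Insurer} from a non-superkey — 3NF is violated.
{BedNo} is a proper subset of the key {BedNo, DoctorID, Ward}, and {BedNo}⁺ contains the non-prime attribute {Insurer} — a partial dependency, so 2NF is violated.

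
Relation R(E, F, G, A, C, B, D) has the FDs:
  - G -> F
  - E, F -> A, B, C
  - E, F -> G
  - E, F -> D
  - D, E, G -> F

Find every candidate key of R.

Attributes never on any right-hand side: {E} — every candidate key must contain it.
{E, F}⁺ = {A, B, C, D, E, F, G} — all of the relation — so {E, F} is a candidate key.
{E, G}⁺ = {A, B, C, D, E, F, G} — all of the relation — so {E, G} is a candidate key.
These are minimal and exhaustive — every other superkey contains one of them.

{E, F}, {E, G}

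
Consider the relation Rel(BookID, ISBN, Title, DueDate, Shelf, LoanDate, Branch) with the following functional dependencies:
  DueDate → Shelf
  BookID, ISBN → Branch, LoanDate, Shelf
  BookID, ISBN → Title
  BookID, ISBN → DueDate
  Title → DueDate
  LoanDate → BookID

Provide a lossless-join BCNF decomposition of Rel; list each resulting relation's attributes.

{BookID, LoanDate}; {Branch, ISBN, LoanDate, Title}; {DueDate, Shelf}; {DueDate, Title}

Candidate keys of the original relation: {BookID, ISBN}, {ISBN, LoanDate}.
{BookID, Branch, DueDate, ISBN, LoanDate, Shelf, Title}: {DueDate} determines {DueDate, Shelf} here but is not a superkey — split on DueDate → Shelf, giving {DueDate, Shelf} and {BookID, Branch, DueDate, ISBN, LoanDate, Title}.
{DueDate, Shelf}: every determinant is a superkey — BCNF.
{BookID, Branch, DueDate, ISBN, LoanDate, Title}: {Title} determines {DueDate, Title} here but is not a superkey — split on Title → DueDate, giving {DueDate, Title} and {BookID, Branch, ISBN, LoanDate, Title}.
{DueDate, Title}: every determinant is a superkey — BCNF.
{BookID, Branch, ISBN, LoanDate, Title}: {LoanDate} determines {BookID, LoanDate} here but is not a superkey — split on LoanDate → BookID, giving {BookID, LoanDate} and {Branch, ISBN, LoanDate, Title}.
{BookID, LoanDate}: every determinant is a superkey — BCNF.
{Branch, ISBN, LoanDate, Title}: every determinant is a superkey — BCNF.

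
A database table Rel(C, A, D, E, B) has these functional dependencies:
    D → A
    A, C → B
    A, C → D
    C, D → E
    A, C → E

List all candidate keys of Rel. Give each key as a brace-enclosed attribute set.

{A, C}, {C, D}

{C} never appears on the right of any FD, so every key must include it.
Closure of {A, C} is {A, B, C, D, E}, the whole schema; {A, C} is a candidate key.
Closure of {C, D} is {A, B, C, D, E}, the whole schema; {C, D} is a candidate key.
These are minimal and exhaustive — every other superkey contains one of them.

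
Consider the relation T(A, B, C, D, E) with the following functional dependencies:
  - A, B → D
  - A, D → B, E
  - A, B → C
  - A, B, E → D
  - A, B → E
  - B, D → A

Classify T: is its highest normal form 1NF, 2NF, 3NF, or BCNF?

Candidate keys: {A, B}, {A, D}, {B, D}. Prime attributes: {A, B, D}.
Each dependency's left side is a superkey — BCNF holds.

BCNF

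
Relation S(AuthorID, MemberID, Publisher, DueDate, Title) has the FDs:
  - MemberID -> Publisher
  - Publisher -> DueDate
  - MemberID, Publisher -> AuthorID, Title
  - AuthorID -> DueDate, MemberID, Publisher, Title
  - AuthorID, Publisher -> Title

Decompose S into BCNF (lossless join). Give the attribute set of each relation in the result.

{AuthorID, MemberID, Publisher, Title}; {DueDate, Publisher}

Candidate keys of the original relation: {AuthorID}, {MemberID}.
In {AuthorID, DueDate, MemberID, Publisher, Title}, {Publisher} is not a superkey ({Publisher}⁺ restricted to this set is {DueDate, Publisher}), so split on Publisher -> DueDate into {DueDate, Publisher} and {AuthorID, MemberID, Publisher, Title}.
{DueDate, Publisher} has no BCNF violation.
{AuthorID, MemberID, Publisher, Title} has no BCNF violation.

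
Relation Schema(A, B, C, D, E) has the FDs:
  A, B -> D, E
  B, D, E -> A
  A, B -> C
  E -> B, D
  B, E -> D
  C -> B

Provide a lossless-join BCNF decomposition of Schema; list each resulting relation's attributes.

{A, C, D, E}; {B, C}

Candidate keys of the original relation: {A, B}, {A, C}, {E}.
In {A, B, C, D, E}, {C} is not a superkey ({C}⁺ restricted to this set is {B, C}), so split on C -> B into {B, C} and {A, C, D, E}.
{B, C}: every determinant is a superkey — BCNF.
{A, C, D, E}: every determinant is a superkey — BCNF.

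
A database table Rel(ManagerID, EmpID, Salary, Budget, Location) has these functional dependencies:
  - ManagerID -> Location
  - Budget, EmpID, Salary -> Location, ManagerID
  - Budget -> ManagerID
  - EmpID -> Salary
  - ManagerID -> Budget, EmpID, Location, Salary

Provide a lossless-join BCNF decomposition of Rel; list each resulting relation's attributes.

{Budget, EmpID, Location, ManagerID}; {EmpID, Salary}

Candidate keys of the original relation: {Budget}, {ManagerID}.
In {Budget, EmpID, Location, ManagerID, Salary}, {EmpID} is not a superkey ({EmpID}⁺ restricted to this set is {EmpID, Salary}), so split on EmpID -> Salary into {EmpID, Salary} and {Budget, EmpID, Location, ManagerID}.
{EmpID, Salary}: every determinant is a superkey — BCNF.
{Budget, EmpID, Location, ManagerID}: every determinant is a superkey — BCNF.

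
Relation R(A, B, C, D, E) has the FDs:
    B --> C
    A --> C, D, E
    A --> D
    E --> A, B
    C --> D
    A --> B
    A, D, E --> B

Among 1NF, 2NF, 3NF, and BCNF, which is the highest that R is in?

2NF

Candidate keys: {A}, {E}. Prime attributes: {A, E}.
B --> C: {B}⁺ = {B, C, D}, which is not all of the attributes, so the left side is not a superkey — BCNF is violated.
B --> C determines the non-prime attribute {C} from a non-superkey — 3NF is violated.
With only single-attribute keys there can be no partial dependency, so 2NF holds.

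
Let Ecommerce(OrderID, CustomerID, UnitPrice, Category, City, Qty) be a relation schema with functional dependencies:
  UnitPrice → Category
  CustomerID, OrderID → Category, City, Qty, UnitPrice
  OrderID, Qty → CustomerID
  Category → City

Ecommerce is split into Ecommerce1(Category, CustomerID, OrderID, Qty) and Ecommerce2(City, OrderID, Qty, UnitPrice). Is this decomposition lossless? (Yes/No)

Ecommerce1 ∩ Ecommerce2 = {OrderID, Qty}; its closure under F is {Category, City, CustomerID, OrderID, Qty, UnitPrice}.
This includes all of Ecommerce1, so the common attributes are a superkey of Ecommerce1 — the join is lossless.

Yes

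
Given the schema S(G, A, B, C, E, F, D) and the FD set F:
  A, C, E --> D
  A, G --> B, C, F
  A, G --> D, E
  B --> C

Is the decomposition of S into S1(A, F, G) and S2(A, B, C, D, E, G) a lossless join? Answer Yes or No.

The shared attributes are {A, G} and {A, G}⁺ = {A, B, C, D, E, F, G}.
This includes all of S1, so the common attributes are a superkey of S1 — the join is lossless.

Yes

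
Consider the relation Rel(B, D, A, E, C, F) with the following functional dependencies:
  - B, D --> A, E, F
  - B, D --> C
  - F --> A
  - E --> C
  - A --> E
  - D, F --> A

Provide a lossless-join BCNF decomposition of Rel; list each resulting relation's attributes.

{A, E}; {A, F}; {B, D, F}; {C, E}

Candidate key of the original relation: {B, D}.
Within {A, B, C, D, E, F}: {F}⁺ ∩ {A, B, C, D, E, F} = {A, C, E, F}, not the whole set, so F --> A, C, E violates BCNF; decompose into {A, C, E, F} and {B, D, F}.
Within {A, C, E, F}: {E}⁺ ∩ {A, C, E, F} = {C, E}, not the whole set, so E --> C violates BCNF; decompose into {C, E} and {A, E, F}.
{C, E}: every determinant is a superkey — BCNF.
Within {A, E, F}: {A}⁺ ∩ {A, E, F} = {A, E}, not the whole set, so A --> E violates BCNF; decompose into {A, E} and {A, F}.
{A, E}: every determinant is a superkey — BCNF.
{A, F}: every determinant is a superkey — BCNF.
{B, D, F}: every determinant is a superkey — BCNF.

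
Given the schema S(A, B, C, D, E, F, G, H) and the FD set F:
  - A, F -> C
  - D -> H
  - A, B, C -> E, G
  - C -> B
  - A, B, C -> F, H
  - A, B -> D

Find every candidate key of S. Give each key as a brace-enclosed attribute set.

{A, C}, {A, F}

Attributes never on any right-hand side: {A} — every candidate key must contain it.
Closure of {A, C} is {A, B, C, D, E, F, G, H}, the whole schema; {A, C} is a candidate key.
Closure of {A, F} is {A, B, C, D, E, F, G, H}, the whole schema; {A, F} is a candidate key.
No proper subset of any of these is a key, and no other minimal superkey exists.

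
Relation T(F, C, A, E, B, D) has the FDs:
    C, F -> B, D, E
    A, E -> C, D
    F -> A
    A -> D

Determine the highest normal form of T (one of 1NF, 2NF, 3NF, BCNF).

1NF

Candidate keys: {C, F}, {E, F}. Prime attributes: {C, E, F}.
For A, E -> C, D we have {A, E}⁺ = {A, C, D, E}; {A, E} is not a superkey, so BCNF fails.
A, E -> C, D determines the non-prime attribute {D} from a non-superkey — 3NF is violated.
{F} is a proper subset of the key {C, F}, and {F}⁺ contains the non-prime attributes {A, D} — a partial dependency, so 2NF is violated.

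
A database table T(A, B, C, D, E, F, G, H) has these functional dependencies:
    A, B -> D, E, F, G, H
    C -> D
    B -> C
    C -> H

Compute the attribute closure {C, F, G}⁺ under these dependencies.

{C, D, F, G, H}

Start with {C, F, G}.
C -> D applies; add {D} → now {C, D, F, G}.
C -> H applies; add {H} → now {C, D, F, G, H}.
No further FD applies.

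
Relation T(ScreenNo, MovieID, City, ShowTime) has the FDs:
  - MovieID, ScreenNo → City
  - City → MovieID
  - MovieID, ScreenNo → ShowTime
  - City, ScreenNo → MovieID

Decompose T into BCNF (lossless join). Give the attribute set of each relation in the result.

Candidate keys of the original relation: {City, ScreenNo}, {MovieID, ScreenNo}.
Within {City, MovieID, ScreenNo, ShowTime}: {City}⁺ ∩ {City, MovieID, ScreenNo, ShowTime} = {City, MovieID}, not the whole set, so City → MovieID violates BCNF; decompose into {City, MovieID} and {City, ScreenNo, ShowTime}.
{City, MovieID} is in BCNF.
{City, ScreenNo, ShowTime} is in BCNF.

{City, MovieID}; {City, ScreenNo, ShowTime}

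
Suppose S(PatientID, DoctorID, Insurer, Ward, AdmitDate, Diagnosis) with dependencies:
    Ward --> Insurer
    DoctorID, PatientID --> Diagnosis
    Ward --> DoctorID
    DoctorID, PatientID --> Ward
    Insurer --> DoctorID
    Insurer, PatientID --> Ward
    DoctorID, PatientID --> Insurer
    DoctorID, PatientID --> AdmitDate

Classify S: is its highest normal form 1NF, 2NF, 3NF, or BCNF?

Candidate keys: {DoctorID, PatientID}, {Insurer, PatientID}, {PatientID, Ward}. Prime attributes: {DoctorID, Insurer, PatientID, Ward}.
Ward --> Insurer breaks BCNF: {Ward}⁺ = {DoctorID, Insurer, Ward}, so {Ward} is not a superkey.
But every attribute on its right side ({Insurer}) is prime, and the same holds for every other non-superkey FD, so 3NF still holds.

3NF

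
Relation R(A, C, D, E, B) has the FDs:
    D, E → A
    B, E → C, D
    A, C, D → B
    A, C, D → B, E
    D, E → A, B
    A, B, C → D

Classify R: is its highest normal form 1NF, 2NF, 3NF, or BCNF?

Candidate keys: {A, B, C}, {A, C, D}, {B, E}, {D, E}. Prime attributes: {A, B, C, D, E}.
The left-hand side of every FD is a superkey, so BCNF is satisfied.

BCNF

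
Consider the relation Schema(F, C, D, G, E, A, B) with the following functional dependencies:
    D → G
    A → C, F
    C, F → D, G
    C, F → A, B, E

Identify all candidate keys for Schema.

{A}⁺ = {A, B, C, D, E, F, G} — all of the relation — so {A} is a candidate key.
{C, F}⁺ = {A, B, C, D, E, F, G} — all of the relation — so {C, F} is a candidate key.
These are minimal and exhaustive — every other superkey contains one of them.

{A}, {C, F}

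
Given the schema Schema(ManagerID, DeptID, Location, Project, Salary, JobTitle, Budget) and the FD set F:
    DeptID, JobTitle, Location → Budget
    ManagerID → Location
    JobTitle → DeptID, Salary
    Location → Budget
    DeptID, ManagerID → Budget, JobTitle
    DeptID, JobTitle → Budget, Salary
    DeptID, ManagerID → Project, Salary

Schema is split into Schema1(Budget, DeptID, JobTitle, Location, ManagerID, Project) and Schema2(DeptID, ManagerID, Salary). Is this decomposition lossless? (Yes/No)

Common attributes: {DeptID, ManagerID}; their closure is {Budget, DeptID, JobTitle, Location, ManagerID, Project, Salary}.
Since Schema1 ⊆ {Budget, DeptID, JobTitle, Location, ManagerID, Project, Salary}, the intersection is a superkey of Schema1; the decomposition is lossless.

Yes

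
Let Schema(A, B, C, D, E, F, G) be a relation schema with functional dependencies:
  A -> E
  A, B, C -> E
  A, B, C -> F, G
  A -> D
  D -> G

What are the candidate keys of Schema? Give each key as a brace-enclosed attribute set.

No FD produces {A, B, C}, so they must be in every candidate key.
{A, B, C} is a candidate key since {A, B, C}⁺ = {A, B, C, D, E, F, G} covers every attribute.
No other minimal set has full closure, so this is the only candidate key.

{A, B, C}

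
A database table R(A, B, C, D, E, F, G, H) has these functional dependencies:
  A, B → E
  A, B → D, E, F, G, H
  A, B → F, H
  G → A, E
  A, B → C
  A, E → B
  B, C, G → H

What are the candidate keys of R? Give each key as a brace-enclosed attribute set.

{A, B}, {A, E}, {G}

{G}⁺ = {A, B, C, D, E, F, G, H} — all of the relation — so {G} is a candidate key.
{A, B}⁺ = {A, B, C, D, E, F, G, H} — all of the relation — so {A, B} is a candidate key.
{A, E}⁺ = {A, B, C, D, E, F, G, H} — all of the relation — so {A, E} is a candidate key.
These are minimal and exhaustive — every other superkey contains one of them.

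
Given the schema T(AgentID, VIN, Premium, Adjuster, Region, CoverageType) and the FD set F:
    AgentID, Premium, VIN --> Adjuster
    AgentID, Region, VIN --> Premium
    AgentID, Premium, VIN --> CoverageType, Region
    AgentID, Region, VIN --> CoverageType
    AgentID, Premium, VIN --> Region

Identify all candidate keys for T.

{AgentID, Premium, VIN}, {AgentID, Region, VIN}

No FD produces {AgentID, VIN}, so they must be in every candidate key.
Closure of {AgentID, Premium, VIN} is {Adjuster, AgentID, CoverageType, Premium, Region, VIN}, the whole schema; {AgentID, Premium, VIN} is a candidate key.
Closure of {AgentID, Region, VIN} is {Adjuster, AgentID, CoverageType, Premium, Region, VIN}, the whole schema; {AgentID, Region, VIN} is a candidate key.
These are minimal and exhaustive — every other superkey contains one of them.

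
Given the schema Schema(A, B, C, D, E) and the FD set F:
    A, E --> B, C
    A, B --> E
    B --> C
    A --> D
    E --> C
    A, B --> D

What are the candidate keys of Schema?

{A} never appears on the right of any FD, so every key must include it.
{A, B} is a candidate key since {A, B}⁺ = {A, B, C, D, E} covers every attribute.
{A, E} is a candidate key since {A, E}⁺ = {A, B, C, D, E} covers every attribute.
No proper subset of any of these is a key, and no other minimal superkey exists.

{A, B}, {A, E}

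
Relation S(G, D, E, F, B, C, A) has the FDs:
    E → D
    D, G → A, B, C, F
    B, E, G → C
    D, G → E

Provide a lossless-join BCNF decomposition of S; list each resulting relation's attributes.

{A, B, C, E, F, G}; {D, E}

Candidate keys of the original relation: {D, G}, {E, G}.
Within {A, B, C, D, E, F, G}: {E}⁺ ∩ {A, B, C, D, E, F, G} = {D, E}, not the whole set, so E → D violates BCNF; decompose into {D, E} and {A, B, C, E, F, G}.
{D, E}: every determinant is a superkey — BCNF.
{A, B, C, E, F, G}: every determinant is a superkey — BCNF.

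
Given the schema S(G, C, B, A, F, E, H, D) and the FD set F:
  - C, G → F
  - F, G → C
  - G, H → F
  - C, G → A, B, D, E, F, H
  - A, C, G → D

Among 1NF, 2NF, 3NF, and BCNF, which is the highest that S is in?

Candidate keys: {C, G}, {F, G}, {G, H}. Prime attributes: {C, F, G, H}.
The left-hand side of every FD is a superkey, so BCNF is satisfied.

BCNF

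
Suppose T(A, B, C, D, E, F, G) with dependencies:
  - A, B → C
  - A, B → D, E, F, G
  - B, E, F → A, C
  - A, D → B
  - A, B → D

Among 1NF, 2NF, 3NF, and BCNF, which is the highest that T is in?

BCNF

Candidate keys: {A, B}, {A, D}, {B, E, F}. Prime attributes: {A, B, D, E, F}.
The left-hand side of every FD is a superkey, so BCNF is satisfied.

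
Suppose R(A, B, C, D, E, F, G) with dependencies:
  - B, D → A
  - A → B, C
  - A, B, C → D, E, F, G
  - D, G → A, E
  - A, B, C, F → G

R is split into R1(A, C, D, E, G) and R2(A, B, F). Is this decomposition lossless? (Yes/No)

Yes

R1 ∩ R2 = {A}; its closure under F is {A, B, C, D, E, F, G}.
R1 is contained in that closure, so R1 ∩ R2 → R1 holds and the join is lossless.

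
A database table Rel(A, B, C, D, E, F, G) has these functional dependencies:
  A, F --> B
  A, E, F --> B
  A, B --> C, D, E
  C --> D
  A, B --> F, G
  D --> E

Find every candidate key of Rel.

No FD produces {A}, so it must be in every candidate key.
{A, B} is a candidate key since {A, B}⁺ = {A, B, C, D, E, F, G} covers every attribute.
{A, F} is a candidate key since {A, F}⁺ = {A, B, C, D, E, F, G} covers every attribute.
Any other superkey properly contains one of these, so there are no further candidate keys.

{A, B}, {A, F}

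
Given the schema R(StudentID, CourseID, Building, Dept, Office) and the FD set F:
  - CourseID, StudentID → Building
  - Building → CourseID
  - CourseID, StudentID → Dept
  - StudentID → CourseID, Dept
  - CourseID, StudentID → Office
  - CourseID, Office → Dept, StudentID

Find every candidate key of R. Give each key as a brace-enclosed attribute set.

{StudentID}⁺ = {Building, CourseID, Dept, Office, StudentID}, which is every attribute, so {StudentID} is a candidate key.
{Building, Office}⁺ = {Building, CourseID, Dept, Office, StudentID}, which is every attribute, so {Building, Office} is a candidate key.
{CourseID, Office}⁺ = {Building, CourseID, Dept, Office, StudentID}, which is every attribute, so {CourseID, Office} is a candidate key.
No proper subset of any of these is a key, and no other minimal superkey exists.

{Building, Office}, {CourseID, Office}, {StudentID}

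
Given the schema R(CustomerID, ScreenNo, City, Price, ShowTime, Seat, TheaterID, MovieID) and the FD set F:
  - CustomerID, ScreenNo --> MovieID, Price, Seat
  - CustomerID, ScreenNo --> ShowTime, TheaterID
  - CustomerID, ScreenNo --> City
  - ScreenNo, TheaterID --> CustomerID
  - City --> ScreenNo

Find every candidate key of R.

{City, CustomerID}⁺ = {City, CustomerID, MovieID, Price, ScreenNo, Seat, ShowTime, TheaterID} — all of the relation — so {City, CustomerID} is a candidate key.
{City, TheaterID}⁺ = {City, CustomerID, MovieID, Price, ScreenNo, Seat, ShowTime, TheaterID} — all of the relation — so {City, TheaterID} is a candidate key.
{CustomerID, ScreenNo}⁺ = {City, CustomerID, MovieID, Price, ScreenNo, Seat, ShowTime, TheaterID} — all of the relation — so {CustomerID, ScreenNo} is a candidate key.
{ScreenNo, TheaterID}⁺ = {City, CustomerID, MovieID, Price, ScreenNo, Seat, ShowTime, TheaterID} — all of the relation — so {ScreenNo, TheaterID} is a candidate key.
These are minimal and exhaustive — every other superkey contains one of them.

{City, CustomerID}, {City, TheaterID}, {CustomerID, ScreenNo}, {ScreenNo, TheaterID}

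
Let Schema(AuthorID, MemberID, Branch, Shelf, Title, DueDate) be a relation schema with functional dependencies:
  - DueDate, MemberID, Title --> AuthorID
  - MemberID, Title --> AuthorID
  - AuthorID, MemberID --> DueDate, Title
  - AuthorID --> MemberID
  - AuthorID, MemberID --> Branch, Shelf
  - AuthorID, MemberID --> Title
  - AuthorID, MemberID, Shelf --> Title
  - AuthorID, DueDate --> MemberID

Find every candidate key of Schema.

Closure of {AuthorID} is {AuthorID, Branch, DueDate, MemberID, Shelf, Title}, the whole schema; {AuthorID} is a candidate key.
Closure of {MemberID, Title} is {AuthorID, Branch, DueDate, MemberID, Shelf, Title}, the whole schema; {MemberID, Title} is a candidate key.
These are minimal and exhaustive — every other superkey contains one of them.

{AuthorID}, {MemberID, Title}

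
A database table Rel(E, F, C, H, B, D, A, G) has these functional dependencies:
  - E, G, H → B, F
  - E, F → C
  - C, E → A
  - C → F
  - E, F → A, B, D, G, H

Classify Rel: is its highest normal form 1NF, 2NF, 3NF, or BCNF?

3NF

Candidate keys: {C, E}, {E, F}, {E, G, H}. Prime attributes: {C, E, F, G, H}.
C → F: {C}⁺ = {C, F}, which is not all of the attributes, so the left side is not a superkey — BCNF is violated.
Its right-hand attributes {F} are all prime, as are those of every other non-superkey FD — the relation is in 3NF.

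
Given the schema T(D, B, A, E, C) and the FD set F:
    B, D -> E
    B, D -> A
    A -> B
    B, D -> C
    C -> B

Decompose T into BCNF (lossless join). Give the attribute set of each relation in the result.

{A, B}; {A, C, D, E}

Candidate keys of the original relation: {A, D}, {B, D}, {C, D}.
In {A, B, C, D, E}, {A} is not a superkey ({A}⁺ restricted to this set is {A, B}), so split on A -> B into {A, B} and {A, C, D, E}.
{A, B} has no BCNF violation.
{A, C, D, E} has no BCNF violation.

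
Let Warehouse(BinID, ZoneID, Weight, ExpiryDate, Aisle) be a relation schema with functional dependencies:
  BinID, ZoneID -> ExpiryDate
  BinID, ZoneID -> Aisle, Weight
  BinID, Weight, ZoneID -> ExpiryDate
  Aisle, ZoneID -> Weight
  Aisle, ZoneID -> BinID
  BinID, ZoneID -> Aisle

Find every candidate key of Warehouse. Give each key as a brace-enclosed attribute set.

{Aisle, ZoneID}, {BinID, ZoneID}

No FD produces {ZoneID}, so it must be in every candidate key.
{Aisle, ZoneID}⁺ = {Aisle, BinID, ExpiryDate, Weight, ZoneID}, which is every attribute, so {Aisle, ZoneID} is a candidate key.
{BinID, ZoneID}⁺ = {Aisle, BinID, ExpiryDate, Weight, ZoneID}, which is every attribute, so {BinID, ZoneID} is a candidate key.
These are minimal and exhaustive — every other superkey contains one of them.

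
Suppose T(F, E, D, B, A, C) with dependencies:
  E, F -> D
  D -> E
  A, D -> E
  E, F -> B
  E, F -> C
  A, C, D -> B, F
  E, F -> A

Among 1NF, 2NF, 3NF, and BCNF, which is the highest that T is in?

Candidate keys: {A, C, D}, {D, F}, {E, F}. Prime attributes: {A, C, D, E, F}.
For D -> E we have {D}⁺ = {D, E}; {D} is not a superkey, so BCNF fails.
Since {E} ⊆ prime attributes and every other non-superkey FD also has a prime right side, the schema is in 3NF.

3NF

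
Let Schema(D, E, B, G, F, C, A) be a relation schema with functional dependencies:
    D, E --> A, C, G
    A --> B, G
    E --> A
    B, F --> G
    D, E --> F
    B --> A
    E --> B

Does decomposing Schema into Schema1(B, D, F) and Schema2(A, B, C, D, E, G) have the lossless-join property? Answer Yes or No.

Schema1 ∩ Schema2 = {B, D}; its closure under F is {A, B, D, G}.
Schema1 ⊄ {A, B, D, G} and Schema2 ⊄ {A, B, D, G}, so the split is lossy.

No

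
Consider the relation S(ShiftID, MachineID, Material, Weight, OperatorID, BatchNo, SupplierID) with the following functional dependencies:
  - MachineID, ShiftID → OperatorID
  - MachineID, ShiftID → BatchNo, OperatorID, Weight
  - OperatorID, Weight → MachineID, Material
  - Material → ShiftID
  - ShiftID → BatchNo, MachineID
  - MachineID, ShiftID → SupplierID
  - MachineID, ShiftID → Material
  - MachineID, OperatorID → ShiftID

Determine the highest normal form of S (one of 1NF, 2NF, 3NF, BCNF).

Candidate keys: {MachineID, OperatorID}, {Material}, {OperatorID, Weight}, {ShiftID}. Prime attributes: {MachineID, Material, OperatorID, ShiftID, Weight}.
Every FD has a superkey on the left, so the relation is in BCNF.

BCNF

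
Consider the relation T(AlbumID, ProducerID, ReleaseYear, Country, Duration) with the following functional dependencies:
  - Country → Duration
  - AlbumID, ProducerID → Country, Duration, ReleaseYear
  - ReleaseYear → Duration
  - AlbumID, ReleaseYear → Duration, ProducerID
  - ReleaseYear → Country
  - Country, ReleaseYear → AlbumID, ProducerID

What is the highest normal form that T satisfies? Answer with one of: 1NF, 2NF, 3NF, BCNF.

2NF

Candidate keys: {AlbumID, ProducerID}, {ReleaseYear}. Prime attributes: {AlbumID, ProducerID, ReleaseYear}.
For Country → Duration we have {Country}⁺ = {Country, Duration}; {Country} is not a superkey, so BCNF fails.
Country → Duration has non-prime {Duration} on the right and a non-superkey on the left, so 3NF fails.
No proper subset of a key has a non-prime attribute in its closure, so there is no partial dependency; 2NF holds.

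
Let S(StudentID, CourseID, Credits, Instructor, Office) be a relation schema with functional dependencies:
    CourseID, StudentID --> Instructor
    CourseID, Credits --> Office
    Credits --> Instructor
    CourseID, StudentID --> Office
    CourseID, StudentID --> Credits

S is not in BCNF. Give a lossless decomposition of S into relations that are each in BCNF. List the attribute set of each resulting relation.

{CourseID, Credits, Office}; {CourseID, Credits, StudentID}; {Credits, Instructor}

Candidate key of the original relation: {CourseID, StudentID}.
In {CourseID, Credits, Instructor, Office, StudentID}, {CourseID, Credits} is not a superkey ({CourseID, Credits}⁺ restricted to this set is {CourseID, Credits, Instructor, Office}), so split on CourseID, Credits --> Instructor, Office into {CourseID, Credits, Instructor, Office} and {CourseID, Credits, StudentID}.
In {CourseID, Credits, Instructor, Office}, {Credits} is not a superkey ({Credits}⁺ restricted to this set is {Credits, Instructor}), so split on Credits --> Instructor into {Credits, Instructor} and {CourseID, Credits, Office}.
{Credits, Instructor}: every determinant is a superkey — BCNF.
{CourseID, Credits, Office}: every determinant is a superkey — BCNF.
{CourseID, Credits, StudentID}: every determinant is a superkey — BCNF.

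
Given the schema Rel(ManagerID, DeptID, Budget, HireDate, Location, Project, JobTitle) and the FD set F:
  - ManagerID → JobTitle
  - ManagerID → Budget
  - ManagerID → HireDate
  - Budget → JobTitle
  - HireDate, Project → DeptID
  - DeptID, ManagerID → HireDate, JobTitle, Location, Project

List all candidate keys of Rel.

{ManagerID} never appears on the right of any FD, so every key must include it.
{DeptID, ManagerID} is a candidate key since {DeptID, ManagerID}⁺ = {Budget, DeptID, HireDate, JobTitle, Location, ManagerID, Project} covers every attribute.
{ManagerID, Project} is a candidate key since {ManagerID, Project}⁺ = {Budget, DeptID, HireDate, JobTitle, Location, ManagerID, Project} covers every attribute.
No proper subset of any of these is a key, and no other minimal superkey exists.

{DeptID, ManagerID}, {ManagerID, Project}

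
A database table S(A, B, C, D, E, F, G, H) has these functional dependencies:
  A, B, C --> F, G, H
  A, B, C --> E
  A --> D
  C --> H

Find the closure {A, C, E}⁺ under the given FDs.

{A, C, D, E, H}

Start with {A, C, E}.
A --> D applies; add {D} → now {A, C, D, E}.
C --> H applies; add {H} → now {A, C, D, E, H}.
No further FD applies.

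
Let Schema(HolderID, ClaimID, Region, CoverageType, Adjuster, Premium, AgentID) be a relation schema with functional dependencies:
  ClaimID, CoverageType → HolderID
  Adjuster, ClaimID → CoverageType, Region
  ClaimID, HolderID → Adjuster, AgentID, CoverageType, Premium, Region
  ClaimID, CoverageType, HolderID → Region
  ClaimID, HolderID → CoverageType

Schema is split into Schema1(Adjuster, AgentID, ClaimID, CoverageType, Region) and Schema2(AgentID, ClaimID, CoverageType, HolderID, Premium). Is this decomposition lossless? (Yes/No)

Common attributes: {AgentID, ClaimID, CoverageType}; their closure is {Adjuster, AgentID, ClaimID, CoverageType, HolderID, Premium, Region}.
Schema1 is contained in that closure, so Schema1 ∩ Schema2 → Schema1 holds and the join is lossless.

Yes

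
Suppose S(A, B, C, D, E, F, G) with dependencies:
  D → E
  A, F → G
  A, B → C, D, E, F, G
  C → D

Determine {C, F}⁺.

Start with {C, F}.
C → D applies; add {D} → now {C, D, F}.
D → E applies; add {E} → now {C, D, E, F}.
No further FD applies.

{C, D, E, F}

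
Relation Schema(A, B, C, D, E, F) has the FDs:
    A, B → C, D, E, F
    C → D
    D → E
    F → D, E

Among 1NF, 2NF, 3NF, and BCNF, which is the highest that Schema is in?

2NF

Candidate key: {A, B}. Prime attributes: {A, B}.
For C → D we have {C}⁺ = {C, D, E}; {C} is not a superkey, so BCNF fails.
C → D determines the non-prime attribute {D} from a non-superkey — 3NF is violated.
No non-prime attribute depends on a proper subset of any candidate key, so 2NF holds.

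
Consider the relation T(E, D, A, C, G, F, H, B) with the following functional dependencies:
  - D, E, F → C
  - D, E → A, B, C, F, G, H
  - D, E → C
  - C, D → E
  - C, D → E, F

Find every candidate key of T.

{C, D}, {D, E}

{D} never appears on the right of any FD, so every key must include it.
{C, D} is a candidate key since {C, D}⁺ = {A, B, C, D, E, F, G, H} covers every attribute.
{D, E} is a candidate key since {D, E}⁺ = {A, B, C, D, E, F, G, H} covers every attribute.
These are minimal and exhaustive — every other superkey contains one of them.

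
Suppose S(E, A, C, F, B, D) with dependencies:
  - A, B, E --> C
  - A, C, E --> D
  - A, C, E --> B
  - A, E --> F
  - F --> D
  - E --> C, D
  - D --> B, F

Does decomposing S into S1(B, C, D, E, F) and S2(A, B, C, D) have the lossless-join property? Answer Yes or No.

No

S1 ∩ S2 = {B, C, D}; its closure under F is {B, C, D, F}.
S1 ⊄ {B, C, D, F} and S2 ⊄ {B, C, D, F}, so the split is lossy.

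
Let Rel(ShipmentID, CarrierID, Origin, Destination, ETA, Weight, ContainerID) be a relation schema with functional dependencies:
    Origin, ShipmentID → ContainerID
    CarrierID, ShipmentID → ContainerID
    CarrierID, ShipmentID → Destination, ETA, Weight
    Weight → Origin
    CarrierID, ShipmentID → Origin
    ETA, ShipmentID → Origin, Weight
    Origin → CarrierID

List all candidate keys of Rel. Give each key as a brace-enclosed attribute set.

{CarrierID, ShipmentID}, {ETA, ShipmentID}, {Origin, ShipmentID}, {ShipmentID, Weight}

Attributes never on any right-hand side: {ShipmentID} — every candidate key must contain it.
{CarrierID, ShipmentID}⁺ = {CarrierID, ContainerID, Destination, ETA, Origin, ShipmentID, Weight} — all of the relation — so {CarrierID, ShipmentID} is a candidate key.
{ETA, ShipmentID}⁺ = {CarrierID, ContainerID, Destination, ETA, Origin, ShipmentID, Weight} — all of the relation — so {ETA, ShipmentID} is a candidate key.
{Origin, ShipmentID}⁺ = {CarrierID, ContainerID, Destination, ETA, Origin, ShipmentID, Weight} — all of the relation — so {Origin, ShipmentID} is a candidate key.
{ShipmentID, Weight}⁺ = {CarrierID, ContainerID, Destination, ETA, Origin, ShipmentID, Weight} — all of the relation — so {ShipmentID, Weight} is a candidate key.
Any other superkey properly contains one of these, so there are no further candidate keys.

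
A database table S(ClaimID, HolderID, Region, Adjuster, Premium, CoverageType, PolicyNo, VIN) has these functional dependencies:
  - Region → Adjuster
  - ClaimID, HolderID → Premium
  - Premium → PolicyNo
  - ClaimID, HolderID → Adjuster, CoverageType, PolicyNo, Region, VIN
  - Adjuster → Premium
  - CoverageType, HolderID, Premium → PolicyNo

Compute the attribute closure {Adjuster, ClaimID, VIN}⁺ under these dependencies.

Start with {Adjuster, ClaimID, VIN}.
Adjuster → Premium applies; add {Premium} → now {Adjuster, ClaimID, Premium, VIN}.
Premium → PolicyNo applies; add {PolicyNo} → now {Adjuster, ClaimID, PolicyNo, Premium, VIN}.
No further FD applies.

{Adjuster, ClaimID, PolicyNo, Premium, VIN}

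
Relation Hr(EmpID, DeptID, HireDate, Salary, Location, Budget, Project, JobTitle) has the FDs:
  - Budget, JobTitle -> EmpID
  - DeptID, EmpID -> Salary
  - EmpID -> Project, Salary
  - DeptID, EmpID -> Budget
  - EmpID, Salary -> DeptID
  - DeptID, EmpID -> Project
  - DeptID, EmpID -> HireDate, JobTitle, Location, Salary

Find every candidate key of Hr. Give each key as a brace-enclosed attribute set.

{EmpID}⁺ = {Budget, DeptID, EmpID, HireDate, JobTitle, Location, Project, Salary}, which is every attribute, so {EmpID} is a candidate key.
{Budget, JobTitle}⁺ = {Budget, DeptID, EmpID, HireDate, JobTitle, Location, Project, Salary}, which is every attribute, so {Budget, JobTitle} is a candidate key.
These are minimal and exhaustive — every other superkey contains one of them.

{Budget, JobTitle}, {EmpID}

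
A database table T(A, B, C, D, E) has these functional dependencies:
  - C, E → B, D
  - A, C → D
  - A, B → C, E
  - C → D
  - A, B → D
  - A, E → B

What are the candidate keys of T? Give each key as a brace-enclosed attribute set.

{A, B}, {A, E}

Attributes never on any right-hand side: {A} — every candidate key must contain it.
{A, B} is a candidate key since {A, B}⁺ = {A, B, C, D, E} covers every attribute.
{A, E} is a candidate key since {A, E}⁺ = {A, B, C, D, E} covers every attribute.
No proper subset of any of these is a key, and no other minimal superkey exists.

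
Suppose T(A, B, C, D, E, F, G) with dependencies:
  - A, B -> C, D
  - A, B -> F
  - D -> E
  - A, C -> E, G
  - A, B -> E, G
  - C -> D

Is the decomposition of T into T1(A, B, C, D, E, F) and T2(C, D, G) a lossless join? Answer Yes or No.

Common attributes: {C, D}; their closure is {C, D, E}.
The closure covers neither T1 nor T2 entirely; the join is not lossless.

No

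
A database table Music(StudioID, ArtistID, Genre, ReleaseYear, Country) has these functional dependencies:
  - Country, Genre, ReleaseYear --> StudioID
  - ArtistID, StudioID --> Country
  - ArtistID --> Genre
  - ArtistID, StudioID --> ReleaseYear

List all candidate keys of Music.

{ArtistID, Country, ReleaseYear}, {ArtistID, StudioID}

{ArtistID} never appears on the right of any FD, so every key must include it.
{ArtistID, StudioID}⁺ = {ArtistID, Country, Genre, ReleaseYear, StudioID} — all of the relation — so {ArtistID, StudioID} is a candidate key.
{ArtistID, Country, ReleaseYear}⁺ = {ArtistID, Country, Genre, ReleaseYear, StudioID} — all of the relation — so {ArtistID, Country, ReleaseYear} is a candidate key.
Any other superkey properly contains one of these, so there are no further candidate keys.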